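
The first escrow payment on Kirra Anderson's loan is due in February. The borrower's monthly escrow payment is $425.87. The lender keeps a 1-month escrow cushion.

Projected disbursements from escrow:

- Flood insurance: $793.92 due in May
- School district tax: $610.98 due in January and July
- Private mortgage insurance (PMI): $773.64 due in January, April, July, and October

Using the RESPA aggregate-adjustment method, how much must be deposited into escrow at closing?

Cushion = 1 × $425.87 = $425.87
Trial balance (start $0, +$425.87 each month, − disbursements):
  Feb: +$425.87 → $425.87
  Mar: +$425.87 → $851.74
  Apr: +$425.87 − $773.64 → $503.97
  May: +$425.87 − $793.92 → $135.92
  Jun: +$425.87 → $561.79
  Jul: +$425.87 − $1,384.62 → -$396.96
  Aug: +$425.87 → $28.91
  Sep: +$425.87 → $454.78
  Oct: +$425.87 − $773.64 → $107.01
  Nov: +$425.87 → $532.88
  Dec: +$425.87 → $958.75
  Jan: +$425.87 − $1,384.62 → $0.00
Lowest trial balance = -$396.96 (Jul)
Initial deposit = cushion − low point = $425.87 − (-$396.96) = $822.83

$822.83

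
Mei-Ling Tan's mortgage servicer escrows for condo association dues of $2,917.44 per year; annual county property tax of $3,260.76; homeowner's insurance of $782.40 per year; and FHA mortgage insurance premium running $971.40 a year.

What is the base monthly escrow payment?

Condo association dues: $2,917.44/yr
County property tax: $3,260.76/yr
Homeowner's insurance: $782.40/yr
FHA mortgage insurance premium: $971.40/yr
Total annual escrow = $7,932.00
Monthly escrow = $7,932.00 / 12 = $661.00

$661.00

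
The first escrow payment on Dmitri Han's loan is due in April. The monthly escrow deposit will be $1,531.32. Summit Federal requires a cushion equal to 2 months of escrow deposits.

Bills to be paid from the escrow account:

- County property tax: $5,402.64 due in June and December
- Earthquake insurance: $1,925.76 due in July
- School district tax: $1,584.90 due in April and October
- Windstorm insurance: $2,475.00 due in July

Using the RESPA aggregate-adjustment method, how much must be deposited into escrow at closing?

Cushion = 2 × $1,531.32 = $3,062.64
Trial balance (start $0, +$1,531.32 each month, − disbursements):
  Apr: +$1,531.32 − $1,584.90 → -$53.58
  May: +$1,531.32 → $1,477.74
  Jun: +$1,531.32 − $5,402.64 → -$2,393.58
  Jul: +$1,531.32 − $4,400.76 → -$5,263.02
  Aug: +$1,531.32 → -$3,731.70
  Sep: +$1,531.32 → -$2,200.38
  Oct: +$1,531.32 − $1,584.90 → -$2,253.96
  Nov: +$1,531.32 → -$722.64
  Dec: +$1,531.32 − $5,402.64 → -$4,593.96
  Jan: +$1,531.32 → -$3,062.64
  Feb: +$1,531.32 → -$1,531.32
  Mar: +$1,531.32 → $0.00
Lowest trial balance = -$5,263.02 (Jul)
Initial deposit = cushion − low point = $3,062.64 − (-$5,263.02) = $8,325.66

$8,325.66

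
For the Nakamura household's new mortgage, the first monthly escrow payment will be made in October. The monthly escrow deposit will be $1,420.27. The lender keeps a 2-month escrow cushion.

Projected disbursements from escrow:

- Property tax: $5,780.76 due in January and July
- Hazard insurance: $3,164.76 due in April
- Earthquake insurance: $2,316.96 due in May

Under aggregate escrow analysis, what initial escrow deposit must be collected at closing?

$5,681.08

Cushion = 2 × $1,420.27 = $2,840.54
Trial balance (start $0, +$1,420.27 each month, − disbursements):
  Oct: +$1,420.27 → $1,420.27
  Nov: +$1,420.27 → $2,840.54
  Dec: +$1,420.27 → $4,260.81
  Jan: +$1,420.27 − $5,780.76 → -$99.68
  Feb: +$1,420.27 → $1,320.59
  Mar: +$1,420.27 → $2,740.86
  Apr: +$1,420.27 − $3,164.76 → $996.37
  May: +$1,420.27 − $2,316.96 → $99.68
  Jun: +$1,420.27 → $1,519.95
  Jul: +$1,420.27 − $5,780.76 → -$2,840.54
  Aug: +$1,420.27 → -$1,420.27
  Sep: +$1,420.27 → $0.00
Lowest trial balance = -$2,840.54 (Jul)
Initial deposit = cushion − low point = $2,840.54 − (-$2,840.54) = $5,681.08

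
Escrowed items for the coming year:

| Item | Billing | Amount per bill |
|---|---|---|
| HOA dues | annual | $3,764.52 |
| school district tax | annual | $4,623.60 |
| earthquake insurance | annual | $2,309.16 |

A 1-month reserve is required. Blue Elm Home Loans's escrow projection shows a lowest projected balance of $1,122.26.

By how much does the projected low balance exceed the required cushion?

$230.82

HOA dues: $3,764.52 annually
School district tax: $4,623.60 annually
Earthquake insurance: $2,309.16 annually
Combined annual = $10,697.28
Monthly escrow = $10,697.28 ÷ 12 = $891.44
Required reserve = 1 × $891.44 = $891.44
Surplus = $1,122.26 − $891.44 = $230.82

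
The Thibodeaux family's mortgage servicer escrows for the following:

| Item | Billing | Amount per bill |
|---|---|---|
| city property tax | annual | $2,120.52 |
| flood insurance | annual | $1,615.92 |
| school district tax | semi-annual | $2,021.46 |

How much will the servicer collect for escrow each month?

City property tax — $2,120.52
Flood insurance — $1,615.92
School district tax — $2,021.46 × 2 = $4,042.92
Yearly total = $7,779.36
Per month = $7,779.36 ÷ 12 = $648.28

$648.28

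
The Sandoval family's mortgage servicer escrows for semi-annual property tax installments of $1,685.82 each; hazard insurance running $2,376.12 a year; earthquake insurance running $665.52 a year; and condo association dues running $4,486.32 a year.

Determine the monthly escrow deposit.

Property tax — $1,685.82 × 2 = $3,371.64/yr
Hazard insurance — $2,376.12/yr
Earthquake insurance — $665.52/yr
Condo association dues — $4,486.32/yr
Combined annual = $3,371.64 + $2,376.12 + $665.52 + $4,486.32 = $10,899.60
Per month = $10,899.60 / 12 = $908.30

$908.30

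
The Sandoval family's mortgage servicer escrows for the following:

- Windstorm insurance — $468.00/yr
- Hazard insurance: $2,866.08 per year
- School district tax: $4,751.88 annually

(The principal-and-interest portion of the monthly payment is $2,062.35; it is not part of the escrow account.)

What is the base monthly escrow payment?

Windstorm insurance: $468.00/yr
Hazard insurance: $2,866.08/yr
School district tax: $4,751.88/yr
Annual escrow total = $8,085.96
Monthly escrow = $8,085.96 / 12 = $673.83

$673.83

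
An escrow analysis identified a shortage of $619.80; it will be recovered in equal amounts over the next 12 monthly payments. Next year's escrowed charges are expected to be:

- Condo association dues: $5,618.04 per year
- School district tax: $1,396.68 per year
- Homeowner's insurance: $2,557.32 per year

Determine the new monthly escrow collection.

$849.32

Condo association dues: $5,618.04 annually
School district tax: $1,396.68 annually
Homeowner's insurance: $2,557.32 annually
Total annual escrow = $9,572.04
Per month = $9,572.04 ÷ 12 = $797.67
Shortage spread = $619.80 ÷ 12 = $51.65/mo
Adjusted monthly = $797.67 + $51.65 = $849.32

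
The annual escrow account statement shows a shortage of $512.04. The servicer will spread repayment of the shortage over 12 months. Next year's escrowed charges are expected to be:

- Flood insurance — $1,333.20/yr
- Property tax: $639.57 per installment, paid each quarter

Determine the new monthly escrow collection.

Flood insurance = $1,333.20/yr
Property tax = $639.57 × 4 = $2,558.28/yr
Combined annual = $1,333.20 + $2,558.28 = $3,891.48
Per month = $3,891.48 ÷ 12 = $324.29
Shortage per month = $512.04 / 12 = $42.67
Adjusted monthly = $324.29 + $42.67 = $366.96

$366.96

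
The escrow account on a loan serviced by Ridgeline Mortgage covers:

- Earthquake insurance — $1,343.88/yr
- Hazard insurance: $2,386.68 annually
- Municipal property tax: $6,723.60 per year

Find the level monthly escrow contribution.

Earthquake insurance = $1,343.88/yr
Hazard insurance = $2,386.68/yr
Municipal property tax = $6,723.60/yr
Combined annual = $1,343.88 + $2,386.68 + $6,723.60 = $10,454.16
Monthly escrow = $10,454.16 / 12 = $871.18

$871.18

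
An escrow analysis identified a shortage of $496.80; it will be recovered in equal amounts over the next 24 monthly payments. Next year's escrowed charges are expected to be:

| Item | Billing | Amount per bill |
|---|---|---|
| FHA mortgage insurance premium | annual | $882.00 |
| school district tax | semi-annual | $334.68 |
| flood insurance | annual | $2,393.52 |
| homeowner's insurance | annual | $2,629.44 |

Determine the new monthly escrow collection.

FHA mortgage insurance premium = $882.00 annually
School district tax = $334.68 × 2 = $669.36 annually
Flood insurance = $2,393.52 annually
Homeowner's insurance = $2,629.44 annually
Combined annual = $6,574.32
Base monthly escrow = $6,574.32 ÷ 12 = $547.86
Shortage per month = $496.80 ÷ 24 = $20.70
New monthly escrow = $547.86 + $20.70 = $568.56

$568.56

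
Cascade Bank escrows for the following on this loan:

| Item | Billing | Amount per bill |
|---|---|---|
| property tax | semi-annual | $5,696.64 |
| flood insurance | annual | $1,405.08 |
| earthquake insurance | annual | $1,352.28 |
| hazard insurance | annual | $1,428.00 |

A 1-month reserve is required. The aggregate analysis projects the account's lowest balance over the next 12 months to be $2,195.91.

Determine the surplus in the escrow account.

$897.69

Property tax — $5,696.64 × 2 = $11,393.28
Flood insurance — $1,405.08
Earthquake insurance — $1,352.28
Hazard insurance — $1,428.00
Total per year = $11,393.28 + $1,405.08 + $1,352.28 + $1,428.00 = $15,578.64
Monthly escrow = $15,578.64 / 12 = $1,298.22
Required reserve = 1 × $1,298.22 = $1,298.22
Surplus = $2,195.91 − $1,298.22 = $897.69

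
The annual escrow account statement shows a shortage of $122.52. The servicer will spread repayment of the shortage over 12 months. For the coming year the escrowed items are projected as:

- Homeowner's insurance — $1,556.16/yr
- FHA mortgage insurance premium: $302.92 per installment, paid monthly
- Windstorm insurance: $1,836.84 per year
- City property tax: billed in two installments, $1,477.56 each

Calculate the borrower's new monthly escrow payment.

Homeowner's insurance: $1,556.16
FHA mortgage insurance premium: $302.92 × 12 = $3,635.04
Windstorm insurance: $1,836.84
City property tax: $1,477.56 × 2 = $2,955.12
Annual escrow total = $9,983.16
Per month = $9,983.16 ÷ 12 = $831.93
Shortage spread = $122.52 ÷ 12 = $10.21/mo
Adjusted monthly = $831.93 + $10.21 = $842.14

$842.14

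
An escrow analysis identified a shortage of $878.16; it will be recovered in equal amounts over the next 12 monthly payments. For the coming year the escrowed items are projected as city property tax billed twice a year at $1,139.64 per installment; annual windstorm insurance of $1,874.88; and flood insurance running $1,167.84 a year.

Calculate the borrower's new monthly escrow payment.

City property tax — $1,139.64 × 2 = $2,279.28 per year
Windstorm insurance — $1,874.88 per year
Flood insurance — $1,167.84 per year
Annual escrow total = $2,279.28 + $1,874.88 + $1,167.84 = $5,322.00
Per month = $5,322.00 / 12 = $443.50
Monthly shortage recovery: $878.16 ÷ 12 = $73.18
New monthly escrow = $443.50 + $73.18 = $516.68

$516.68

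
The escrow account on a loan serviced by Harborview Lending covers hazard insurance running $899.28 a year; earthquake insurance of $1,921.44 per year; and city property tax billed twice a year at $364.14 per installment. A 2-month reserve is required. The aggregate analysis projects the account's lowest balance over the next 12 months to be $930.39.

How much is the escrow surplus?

Hazard insurance: $899.28 per year
Earthquake insurance: $1,921.44 per year
City property tax: $364.14 × 2 = $728.28 per year
Total annual escrow = $899.28 + $1,921.44 + $728.28 = $3,549.00
Monthly = $3,549.00 ÷ 12 = $295.75
Required reserve = 2 × $295.75 = $591.50
Excess over cushion: $930.39 − $591.50 = $338.89

$338.89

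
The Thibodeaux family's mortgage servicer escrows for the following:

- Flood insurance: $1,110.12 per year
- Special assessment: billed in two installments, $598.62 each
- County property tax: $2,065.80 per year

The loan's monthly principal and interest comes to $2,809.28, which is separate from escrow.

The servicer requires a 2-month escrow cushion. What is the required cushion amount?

Flood insurance = $1,110.12/yr
Special assessment = $598.62 × 2 = $1,197.24/yr
County property tax = $2,065.80/yr
Combined annual = $1,110.12 + $1,197.24 + $2,065.80 = $4,373.16
Monthly escrow = $4,373.16 / 12 = $364.43
Cushion = 2 × $364.43 = $728.86

$728.86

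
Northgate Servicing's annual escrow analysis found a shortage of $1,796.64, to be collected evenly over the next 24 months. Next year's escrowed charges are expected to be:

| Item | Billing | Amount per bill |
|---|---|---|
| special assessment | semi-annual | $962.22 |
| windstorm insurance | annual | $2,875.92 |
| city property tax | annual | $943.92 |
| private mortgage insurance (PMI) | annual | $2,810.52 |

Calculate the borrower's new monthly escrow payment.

$787.76

Special assessment: $962.22 × 2 = $1,924.44
Windstorm insurance: $2,875.92
City property tax: $943.92
Private mortgage insurance (PMI): $2,810.52
Total per year = $8,554.80
Monthly = $8,554.80 ÷ 12 = $712.90
Shortage spread = $1,796.64 / 24 = $74.86/mo
Adjusted monthly = $712.90 + $74.86 = $787.76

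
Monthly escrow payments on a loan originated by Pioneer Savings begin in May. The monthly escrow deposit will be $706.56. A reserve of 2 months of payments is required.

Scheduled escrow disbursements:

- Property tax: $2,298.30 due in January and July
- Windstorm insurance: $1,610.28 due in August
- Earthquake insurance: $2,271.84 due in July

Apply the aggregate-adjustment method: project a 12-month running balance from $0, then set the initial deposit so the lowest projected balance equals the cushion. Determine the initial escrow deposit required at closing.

$4,767.30

Cushion = 2 × $706.56 = $1,413.12
Trial balance (start $0, +$706.56 each month, − disbursements):
  May: +$706.56 → $706.56
  Jun: +$706.56 → $1,413.12
  Jul: +$706.56 − $4,570.14 → -$2,450.46
  Aug: +$706.56 − $1,610.28 → -$3,354.18
  Sep: +$706.56 → -$2,647.62
  Oct: +$706.56 → -$1,941.06
  Nov: +$706.56 → -$1,234.50
  Dec: +$706.56 → -$527.94
  Jan: +$706.56 − $2,298.30 → -$2,119.68
  Feb: +$706.56 → -$1,413.12
  Mar: +$706.56 → -$706.56
  Apr: +$706.56 → $0.00
Lowest trial balance = -$3,354.18 (Aug)
Initial deposit = cushion − low point = $1,413.12 − (-$3,354.18) = $4,767.30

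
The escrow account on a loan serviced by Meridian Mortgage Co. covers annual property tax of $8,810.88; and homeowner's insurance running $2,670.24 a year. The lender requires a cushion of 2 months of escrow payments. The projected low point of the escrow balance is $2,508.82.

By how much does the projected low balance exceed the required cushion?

$595.30

Property tax = $8,810.88 per year
Homeowner's insurance = $2,670.24 per year
Combined annual = $8,810.88 + $2,670.24 = $11,481.12
Base monthly escrow = $11,481.12 ÷ 12 = $956.76
Cushion = 2 × $956.76 = $1,913.52
Surplus = $2,508.82 − $1,913.52 = $595.30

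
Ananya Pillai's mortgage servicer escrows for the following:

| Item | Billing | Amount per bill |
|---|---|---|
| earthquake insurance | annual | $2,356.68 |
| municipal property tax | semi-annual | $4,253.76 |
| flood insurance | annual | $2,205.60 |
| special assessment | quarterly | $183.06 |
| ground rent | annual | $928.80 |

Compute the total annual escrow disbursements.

Earthquake insurance — $2,356.68
Municipal property tax — $4,253.76 × 2 = $8,507.52
Flood insurance — $2,205.60
Special assessment — $183.06 × 4 = $732.24
Ground rent — $928.80
Total per year = $14,730.84

$14,730.84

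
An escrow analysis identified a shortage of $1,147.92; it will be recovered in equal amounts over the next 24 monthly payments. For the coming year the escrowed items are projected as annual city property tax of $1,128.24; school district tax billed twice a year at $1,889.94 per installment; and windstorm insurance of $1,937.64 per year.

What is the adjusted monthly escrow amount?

$618.31

City property tax — $1,128.24 annually
School district tax — $1,889.94 × 2 = $3,779.88 annually
Windstorm insurance — $1,937.64 annually
Total per year = $1,128.24 + $3,779.88 + $1,937.64 = $6,845.76
Base monthly escrow = $6,845.76 / 12 = $570.48
Monthly shortage recovery: $1,147.92 / 24 = $47.83
New monthly escrow = $570.48 + $47.83 = $618.31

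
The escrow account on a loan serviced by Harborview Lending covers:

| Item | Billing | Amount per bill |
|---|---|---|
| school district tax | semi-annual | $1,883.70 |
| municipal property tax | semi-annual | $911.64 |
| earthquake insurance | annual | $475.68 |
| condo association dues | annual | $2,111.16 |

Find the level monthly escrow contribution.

School district tax = $1,883.70 × 2 = $3,767.40
Municipal property tax = $911.64 × 2 = $1,823.28
Earthquake insurance = $475.68
Condo association dues = $2,111.16
Yearly total = $3,767.40 + $1,823.28 + $475.68 + $2,111.16 = $8,177.52
Monthly = $8,177.52 / 12 = $681.46

$681.46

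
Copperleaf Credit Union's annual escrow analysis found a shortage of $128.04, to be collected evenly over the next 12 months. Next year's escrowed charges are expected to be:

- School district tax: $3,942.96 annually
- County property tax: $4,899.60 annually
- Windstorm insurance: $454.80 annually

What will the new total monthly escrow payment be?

School district tax: $3,942.96 annually
County property tax: $4,899.60 annually
Windstorm insurance: $454.80 annually
Total per year = $3,942.96 + $4,899.60 + $454.80 = $9,297.36
Per month = $9,297.36 ÷ 12 = $774.78
Monthly shortage recovery: $128.04 ÷ 12 = $10.67
Adjusted monthly = $774.78 + $10.67 = $785.45

$785.45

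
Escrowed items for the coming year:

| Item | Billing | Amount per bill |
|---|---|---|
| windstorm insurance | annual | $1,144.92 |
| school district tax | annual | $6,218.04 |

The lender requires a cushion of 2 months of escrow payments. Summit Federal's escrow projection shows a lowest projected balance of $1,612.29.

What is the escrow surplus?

Windstorm insurance = $1,144.92/yr
School district tax = $6,218.04/yr
Yearly total = $1,144.92 + $6,218.04 = $7,362.96
Per month = $7,362.96 / 12 = $613.58
Cushion = 2 × $613.58 = $1,227.16
Excess over cushion: $1,612.29 − $1,227.16 = $385.13

$385.13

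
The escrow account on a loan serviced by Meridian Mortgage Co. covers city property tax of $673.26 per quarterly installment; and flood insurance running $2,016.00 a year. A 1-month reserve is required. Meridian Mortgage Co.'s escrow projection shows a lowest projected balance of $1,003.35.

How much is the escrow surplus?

City property tax — $673.26 × 4 = $2,693.04/yr
Flood insurance — $2,016.00/yr
Combined annual = $2,693.04 + $2,016.00 = $4,709.04
Monthly = $4,709.04 ÷ 12 = $392.42
Required reserve = 1 × $392.42 = $392.42
Excess over cushion: $1,003.35 − $392.42 = $610.93

$610.93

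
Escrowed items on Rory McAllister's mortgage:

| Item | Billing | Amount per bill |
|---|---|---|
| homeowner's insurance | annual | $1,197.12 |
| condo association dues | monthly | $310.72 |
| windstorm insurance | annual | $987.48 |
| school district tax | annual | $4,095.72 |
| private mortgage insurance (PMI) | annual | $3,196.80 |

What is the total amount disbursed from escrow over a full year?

Homeowner's insurance: $1,197.12/yr
Condo association dues: $310.72 × 12 = $3,728.64/yr
Windstorm insurance: $987.48/yr
School district tax: $4,095.72/yr
Private mortgage insurance (PMI): $3,196.80/yr
Combined annual = $1,197.12 + $3,728.64 + $987.48 + $4,095.72 + $3,196.80 = $13,205.76

$13,205.76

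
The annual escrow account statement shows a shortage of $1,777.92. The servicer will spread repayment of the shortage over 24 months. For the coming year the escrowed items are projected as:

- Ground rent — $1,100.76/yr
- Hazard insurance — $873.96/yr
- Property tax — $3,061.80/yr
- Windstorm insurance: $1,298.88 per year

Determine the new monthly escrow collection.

$602.03

Ground rent = $1,100.76/yr
Hazard insurance = $873.96/yr
Property tax = $3,061.80/yr
Windstorm insurance = $1,298.88/yr
Total per year = $1,100.76 + $873.96 + $3,061.80 + $1,298.88 = $6,335.40
Per month = $6,335.40 ÷ 12 = $527.95
Shortage spread = $1,777.92 ÷ 24 = $74.08/mo
New monthly escrow = $527.95 + $74.08 = $602.03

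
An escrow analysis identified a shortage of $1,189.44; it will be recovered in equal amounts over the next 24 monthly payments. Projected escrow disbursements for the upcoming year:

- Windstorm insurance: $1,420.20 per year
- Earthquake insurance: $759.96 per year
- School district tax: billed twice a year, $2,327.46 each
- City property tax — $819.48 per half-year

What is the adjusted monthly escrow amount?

Windstorm insurance — $1,420.20
Earthquake insurance — $759.96
School district tax — $2,327.46 × 2 = $4,654.92
City property tax — $819.48 × 2 = $1,638.96
Total per year = $1,420.20 + $759.96 + $4,654.92 + $1,638.96 = $8,474.04
Base monthly escrow = $8,474.04 / 12 = $706.17
Shortage per month = $1,189.44 ÷ 24 = $49.56
New monthly escrow = $706.17 + $49.56 = $755.73

$755.73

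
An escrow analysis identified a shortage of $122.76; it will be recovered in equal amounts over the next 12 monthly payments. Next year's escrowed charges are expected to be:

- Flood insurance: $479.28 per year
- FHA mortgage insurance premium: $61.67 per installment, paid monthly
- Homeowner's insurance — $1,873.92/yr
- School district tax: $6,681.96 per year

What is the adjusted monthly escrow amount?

Flood insurance — $479.28
FHA mortgage insurance premium — $61.67 × 12 = $740.04
Homeowner's insurance — $1,873.92
School district tax — $6,681.96
Total annual escrow = $479.28 + $740.04 + $1,873.92 + $6,681.96 = $9,775.20
Monthly escrow = $9,775.20 / 12 = $814.60
Shortage per month = $122.76 / 12 = $10.23
Adjusted monthly = $814.60 + $10.23 = $824.83

$824.83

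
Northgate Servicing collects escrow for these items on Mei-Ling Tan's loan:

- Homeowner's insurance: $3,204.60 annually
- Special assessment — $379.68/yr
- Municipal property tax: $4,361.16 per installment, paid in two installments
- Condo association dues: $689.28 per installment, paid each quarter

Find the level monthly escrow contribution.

Homeowner's insurance = $3,204.60 annually
Special assessment = $379.68 annually
Municipal property tax = $4,361.16 × 2 = $8,722.32 annually
Condo association dues = $689.28 × 4 = $2,757.12 annually
Annual escrow total = $15,063.72
Per month = $15,063.72 / 12 = $1,255.31

$1,255.31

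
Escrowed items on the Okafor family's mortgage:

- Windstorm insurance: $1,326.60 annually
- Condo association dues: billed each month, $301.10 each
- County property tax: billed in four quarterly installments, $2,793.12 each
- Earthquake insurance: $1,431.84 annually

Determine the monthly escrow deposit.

Windstorm insurance = $1,326.60 annually
Condo association dues = $301.10 × 12 = $3,613.20 annually
County property tax = $2,793.12 × 4 = $11,172.48 annually
Earthquake insurance = $1,431.84 annually
Total per year = $17,544.12
Monthly escrow = $17,544.12 / 12 = $1,462.01

$1,462.01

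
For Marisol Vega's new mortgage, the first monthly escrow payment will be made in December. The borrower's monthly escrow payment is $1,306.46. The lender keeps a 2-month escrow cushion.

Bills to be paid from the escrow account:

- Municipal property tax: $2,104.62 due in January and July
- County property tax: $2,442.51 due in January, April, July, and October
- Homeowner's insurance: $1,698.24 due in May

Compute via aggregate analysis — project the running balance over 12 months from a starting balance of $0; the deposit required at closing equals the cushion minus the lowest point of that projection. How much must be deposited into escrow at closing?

$5,396.25

Cushion = 2 × $1,306.46 = $2,612.92
Trial balance (start $0, +$1,306.46 each month, − disbursements):
  Dec: +$1,306.46 → $1,306.46
  Jan: +$1,306.46 − $4,547.13 → -$1,934.21
  Feb: +$1,306.46 → -$627.75
  Mar: +$1,306.46 → $678.71
  Apr: +$1,306.46 − $2,442.51 → -$457.34
  May: +$1,306.46 − $1,698.24 → -$849.12
  Jun: +$1,306.46 → $457.34
  Jul: +$1,306.46 − $4,547.13 → -$2,783.33
  Aug: +$1,306.46 → -$1,476.87
  Sep: +$1,306.46 → -$170.41
  Oct: +$1,306.46 − $2,442.51 → -$1,306.46
  Nov: +$1,306.46 → $0.00
Lowest trial balance = -$2,783.33 (Jul)
Initial deposit = cushion − low point = $2,612.92 − (-$2,783.33) = $5,396.25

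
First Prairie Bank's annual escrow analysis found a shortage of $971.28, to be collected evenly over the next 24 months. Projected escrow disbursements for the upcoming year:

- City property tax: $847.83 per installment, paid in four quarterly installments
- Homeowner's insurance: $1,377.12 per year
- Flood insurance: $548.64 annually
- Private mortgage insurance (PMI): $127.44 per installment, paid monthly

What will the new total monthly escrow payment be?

$611.00

City property tax: $847.83 × 4 = $3,391.32 per year
Homeowner's insurance: $1,377.12 per year
Flood insurance: $548.64 per year
Private mortgage insurance (PMI): $127.44 × 12 = $1,529.28 per year
Annual escrow total = $6,846.36
Monthly escrow = $6,846.36 ÷ 12 = $570.53
Monthly shortage recovery: $971.28 ÷ 24 = $40.47
Adjusted monthly = $570.53 + $40.47 = $611.00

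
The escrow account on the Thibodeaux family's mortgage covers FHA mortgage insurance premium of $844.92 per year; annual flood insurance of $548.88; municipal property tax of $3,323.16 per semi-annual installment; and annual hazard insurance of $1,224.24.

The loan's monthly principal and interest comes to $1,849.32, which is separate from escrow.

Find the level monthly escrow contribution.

FHA mortgage insurance premium — $844.92 per year
Flood insurance — $548.88 per year
Municipal property tax — $3,323.16 × 2 = $6,646.32 per year
Hazard insurance — $1,224.24 per year
Annual escrow total = $9,264.36
Monthly escrow = $9,264.36 ÷ 12 = $772.03

$772.03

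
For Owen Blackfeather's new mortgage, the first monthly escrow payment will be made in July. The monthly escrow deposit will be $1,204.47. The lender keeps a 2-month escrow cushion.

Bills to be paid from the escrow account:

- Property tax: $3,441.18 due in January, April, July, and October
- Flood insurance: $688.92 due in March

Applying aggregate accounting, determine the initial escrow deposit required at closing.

Cushion = 2 × $1,204.47 = $2,408.94
Trial balance (start $0, +$1,204.47 each month, − disbursements):
  Jul: +$1,204.47 − $3,441.18 → -$2,236.71
  Aug: +$1,204.47 → -$1,032.24
  Sep: +$1,204.47 → $172.23
  Oct: +$1,204.47 − $3,441.18 → -$2,064.48
  Nov: +$1,204.47 → -$860.01
  Dec: +$1,204.47 → $344.46
  Jan: +$1,204.47 − $3,441.18 → -$1,892.25
  Feb: +$1,204.47 → -$687.78
  Mar: +$1,204.47 − $688.92 → -$172.23
  Apr: +$1,204.47 − $3,441.18 → -$2,408.94
  May: +$1,204.47 → -$1,204.47
  Jun: +$1,204.47 → $0.00
Lowest trial balance = -$2,408.94 (Apr)
Initial deposit = cushion − low point = $2,408.94 − (-$2,408.94) = $4,817.88

$4,817.88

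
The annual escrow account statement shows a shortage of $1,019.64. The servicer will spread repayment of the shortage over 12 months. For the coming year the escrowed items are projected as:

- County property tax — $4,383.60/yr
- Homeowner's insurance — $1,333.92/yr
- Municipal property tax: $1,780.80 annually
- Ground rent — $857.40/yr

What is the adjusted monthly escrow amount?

$781.28

County property tax — $4,383.60 annually
Homeowner's insurance — $1,333.92 annually
Municipal property tax — $1,780.80 annually
Ground rent — $857.40 annually
Annual escrow total = $8,355.72
Monthly = $8,355.72 ÷ 12 = $696.31
Shortage spread = $1,019.64 ÷ 12 = $84.97/mo
Adjusted monthly = $696.31 + $84.97 = $781.28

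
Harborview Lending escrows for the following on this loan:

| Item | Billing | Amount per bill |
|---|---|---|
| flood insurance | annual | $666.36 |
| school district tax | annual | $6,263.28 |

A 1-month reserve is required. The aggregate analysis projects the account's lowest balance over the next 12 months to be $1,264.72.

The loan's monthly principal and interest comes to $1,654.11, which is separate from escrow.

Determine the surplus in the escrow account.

$687.25

Flood insurance: $666.36 per year
School district tax: $6,263.28 per year
Annual escrow total = $6,929.64
Per month = $6,929.64 / 12 = $577.47
Required cushion = 1 × $577.47 = $577.47
Surplus = $1,264.72 − $577.47 = $687.25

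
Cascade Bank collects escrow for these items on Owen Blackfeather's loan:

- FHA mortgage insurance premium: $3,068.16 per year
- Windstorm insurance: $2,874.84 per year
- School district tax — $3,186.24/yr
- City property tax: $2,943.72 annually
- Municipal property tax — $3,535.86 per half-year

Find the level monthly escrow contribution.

$1,595.39

FHA mortgage insurance premium: $3,068.16 annually
Windstorm insurance: $2,874.84 annually
School district tax: $3,186.24 annually
City property tax: $2,943.72 annually
Municipal property tax: $3,535.86 × 2 = $7,071.72 annually
Annual escrow total = $3,068.16 + $2,874.84 + $3,186.24 + $2,943.72 + $7,071.72 = $19,144.68
Per month = $19,144.68 ÷ 12 = $1,595.39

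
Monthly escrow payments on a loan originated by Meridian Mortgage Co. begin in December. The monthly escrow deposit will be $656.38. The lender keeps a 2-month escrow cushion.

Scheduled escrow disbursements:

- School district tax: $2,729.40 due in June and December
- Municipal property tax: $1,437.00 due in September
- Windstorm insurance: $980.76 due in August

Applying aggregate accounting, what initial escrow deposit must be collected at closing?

$3,385.78

Cushion = 2 × $656.38 = $1,312.76
Trial balance (start $0, +$656.38 each month, − disbursements):
  Dec: +$656.38 − $2,729.40 → -$2,073.02
  Jan: +$656.38 → -$1,416.64
  Feb: +$656.38 → -$760.26
  Mar: +$656.38 → -$103.88
  Apr: +$656.38 → $552.50
  May: +$656.38 → $1,208.88
  Jun: +$656.38 − $2,729.40 → -$864.14
  Jul: +$656.38 → -$207.76
  Aug: +$656.38 − $980.76 → -$532.14
  Sep: +$656.38 − $1,437.00 → -$1,312.76
  Oct: +$656.38 → -$656.38
  Nov: +$656.38 → $0.00
Lowest trial balance = -$2,073.02 (Dec)
Initial deposit = cushion − low point = $1,312.76 − (-$2,073.02) = $3,385.78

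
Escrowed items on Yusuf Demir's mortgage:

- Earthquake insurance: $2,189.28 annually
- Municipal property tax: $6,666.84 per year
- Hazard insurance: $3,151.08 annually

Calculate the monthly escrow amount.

$1,000.60

Earthquake insurance — $2,189.28 annually
Municipal property tax — $6,666.84 annually
Hazard insurance — $3,151.08 annually
Annual escrow total = $12,007.20
Monthly escrow = $12,007.20 ÷ 12 = $1,000.60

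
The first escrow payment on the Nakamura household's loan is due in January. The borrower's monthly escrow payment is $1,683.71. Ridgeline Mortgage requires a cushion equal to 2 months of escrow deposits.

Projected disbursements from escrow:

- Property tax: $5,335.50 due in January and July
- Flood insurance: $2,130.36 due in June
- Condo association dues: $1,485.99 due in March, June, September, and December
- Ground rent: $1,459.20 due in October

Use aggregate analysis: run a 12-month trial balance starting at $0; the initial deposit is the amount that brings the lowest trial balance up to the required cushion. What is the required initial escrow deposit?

$7,354.79

Cushion = 2 × $1,683.71 = $3,367.42
Trial balance (start $0, +$1,683.71 each month, − disbursements):
  Jan: +$1,683.71 − $5,335.50 → -$3,651.79
  Feb: +$1,683.71 → -$1,968.08
  Mar: +$1,683.71 − $1,485.99 → -$1,770.36
  Apr: +$1,683.71 → -$86.65
  May: +$1,683.71 → $1,597.06
  Jun: +$1,683.71 − $3,616.35 → -$335.58
  Jul: +$1,683.71 − $5,335.50 → -$3,987.37
  Aug: +$1,683.71 → -$2,303.66
  Sep: +$1,683.71 − $1,485.99 → -$2,105.94
  Oct: +$1,683.71 − $1,459.20 → -$1,881.43
  Nov: +$1,683.71 → -$197.72
  Dec: +$1,683.71 − $1,485.99 → $0.00
Lowest trial balance = -$3,987.37 (Jul)
Initial deposit = cushion − low point = $3,367.42 − (-$3,987.37) = $7,354.79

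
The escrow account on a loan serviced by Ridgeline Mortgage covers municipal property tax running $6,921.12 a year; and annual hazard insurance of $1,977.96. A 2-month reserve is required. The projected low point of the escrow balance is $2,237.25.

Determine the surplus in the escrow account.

$754.07

Municipal property tax = $6,921.12/yr
Hazard insurance = $1,977.96/yr
Total annual escrow = $6,921.12 + $1,977.96 = $8,899.08
Per month = $8,899.08 ÷ 12 = $741.59
Required reserve = 2 × $741.59 = $1,483.18
Excess over cushion: $2,237.25 − $1,483.18 = $754.07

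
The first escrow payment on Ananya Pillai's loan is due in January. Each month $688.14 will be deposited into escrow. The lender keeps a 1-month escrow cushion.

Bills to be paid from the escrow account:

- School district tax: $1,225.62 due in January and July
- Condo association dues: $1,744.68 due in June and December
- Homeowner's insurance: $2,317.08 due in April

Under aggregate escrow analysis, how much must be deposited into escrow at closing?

$2,384.16

Cushion = 1 × $688.14 = $688.14
Trial balance (start $0, +$688.14 each month, − disbursements):
  Jan: +$688.14 − $1,225.62 → -$537.48
  Feb: +$688.14 → $150.66
  Mar: +$688.14 → $838.80
  Apr: +$688.14 − $2,317.08 → -$790.14
  May: +$688.14 → -$102.00
  Jun: +$688.14 − $1,744.68 → -$1,158.54
  Jul: +$688.14 − $1,225.62 → -$1,696.02
  Aug: +$688.14 → -$1,007.88
  Sep: +$688.14 → -$319.74
  Oct: +$688.14 → $368.40
  Nov: +$688.14 → $1,056.54
  Dec: +$688.14 − $1,744.68 → $0.00
Lowest trial balance = -$1,696.02 (Jul)
Initial deposit = cushion − low point = $688.14 − (-$1,696.02) = $2,384.16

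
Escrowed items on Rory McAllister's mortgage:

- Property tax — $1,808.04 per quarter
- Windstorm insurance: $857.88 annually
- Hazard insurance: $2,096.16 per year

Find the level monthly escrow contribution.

$848.85

Property tax — $1,808.04 × 4 = $7,232.16 annually
Windstorm insurance — $857.88 annually
Hazard insurance — $2,096.16 annually
Total annual escrow = $10,186.20
Monthly escrow = $10,186.20 / 12 = $848.85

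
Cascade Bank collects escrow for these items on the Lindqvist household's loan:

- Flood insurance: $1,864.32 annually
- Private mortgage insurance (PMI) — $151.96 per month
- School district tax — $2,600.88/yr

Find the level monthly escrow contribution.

$524.06

Flood insurance = $1,864.32/yr
Private mortgage insurance (PMI) = $151.96 × 12 = $1,823.52/yr
School district tax = $2,600.88/yr
Total per year = $1,864.32 + $1,823.52 + $2,600.88 = $6,288.72
Per month = $6,288.72 ÷ 12 = $524.06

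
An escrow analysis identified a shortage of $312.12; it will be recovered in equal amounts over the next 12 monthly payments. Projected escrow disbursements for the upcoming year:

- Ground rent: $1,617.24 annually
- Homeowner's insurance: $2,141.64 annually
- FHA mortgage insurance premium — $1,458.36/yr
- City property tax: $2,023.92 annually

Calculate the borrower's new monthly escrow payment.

$629.44

Ground rent: $1,617.24 annually
Homeowner's insurance: $2,141.64 annually
FHA mortgage insurance premium: $1,458.36 annually
City property tax: $2,023.92 annually
Yearly total = $1,617.24 + $2,141.64 + $1,458.36 + $2,023.92 = $7,241.16
Per month = $7,241.16 / 12 = $603.43
Shortage per month = $312.12 ÷ 12 = $26.01
Adjusted monthly = $603.43 + $26.01 = $629.44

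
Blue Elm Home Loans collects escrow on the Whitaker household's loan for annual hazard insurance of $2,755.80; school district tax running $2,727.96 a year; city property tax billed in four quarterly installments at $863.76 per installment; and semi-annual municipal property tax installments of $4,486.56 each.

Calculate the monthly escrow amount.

$1,492.66

Hazard insurance: $2,755.80 per year
School district tax: $2,727.96 per year
City property tax: $863.76 × 4 = $3,455.04 per year
Municipal property tax: $4,486.56 × 2 = $8,973.12 per year
Yearly total = $2,755.80 + $2,727.96 + $3,455.04 + $8,973.12 = $17,911.92
Monthly = $17,911.92 ÷ 12 = $1,492.66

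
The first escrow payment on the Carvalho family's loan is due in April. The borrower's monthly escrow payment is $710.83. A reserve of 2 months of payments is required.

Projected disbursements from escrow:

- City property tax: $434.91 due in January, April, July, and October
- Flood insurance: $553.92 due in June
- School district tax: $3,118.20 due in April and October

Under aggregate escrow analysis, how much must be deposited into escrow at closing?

$4,540.90

Cushion = 2 × $710.83 = $1,421.66
Trial balance (start $0, +$710.83 each month, − disbursements):
  Apr: +$710.83 − $3,553.11 → -$2,842.28
  May: +$710.83 → -$2,131.45
  Jun: +$710.83 − $553.92 → -$1,974.54
  Jul: +$710.83 − $434.91 → -$1,698.62
  Aug: +$710.83 → -$987.79
  Sep: +$710.83 → -$276.96
  Oct: +$710.83 − $3,553.11 → -$3,119.24
  Nov: +$710.83 → -$2,408.41
  Dec: +$710.83 → -$1,697.58
  Jan: +$710.83 − $434.91 → -$1,421.66
  Feb: +$710.83 → -$710.83
  Mar: +$710.83 → $0.00
Lowest trial balance = -$3,119.24 (Oct)
Initial deposit = cushion − low point = $1,421.66 − (-$3,119.24) = $4,540.90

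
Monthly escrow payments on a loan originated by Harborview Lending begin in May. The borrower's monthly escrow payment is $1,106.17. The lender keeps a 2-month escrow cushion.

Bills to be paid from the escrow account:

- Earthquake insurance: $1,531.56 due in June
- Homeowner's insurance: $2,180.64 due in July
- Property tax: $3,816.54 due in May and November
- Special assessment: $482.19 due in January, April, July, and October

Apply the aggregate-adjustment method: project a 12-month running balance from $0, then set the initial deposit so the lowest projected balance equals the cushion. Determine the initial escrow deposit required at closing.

$6,904.76

Cushion = 2 × $1,106.17 = $2,212.34
Trial balance (start $0, +$1,106.17 each month, − disbursements):
  May: +$1,106.17 − $3,816.54 → -$2,710.37
  Jun: +$1,106.17 − $1,531.56 → -$3,135.76
  Jul: +$1,106.17 − $2,662.83 → -$4,692.42
  Aug: +$1,106.17 → -$3,586.25
  Sep: +$1,106.17 → -$2,480.08
  Oct: +$1,106.17 − $482.19 → -$1,856.10
  Nov: +$1,106.17 − $3,816.54 → -$4,566.47
  Dec: +$1,106.17 → -$3,460.30
  Jan: +$1,106.17 − $482.19 → -$2,836.32
  Feb: +$1,106.17 → -$1,730.15
  Mar: +$1,106.17 → -$623.98
  Apr: +$1,106.17 − $482.19 → $0.00
Lowest trial balance = -$4,692.42 (Jul)
Initial deposit = cushion − low point = $2,212.34 − (-$4,692.42) = $6,904.76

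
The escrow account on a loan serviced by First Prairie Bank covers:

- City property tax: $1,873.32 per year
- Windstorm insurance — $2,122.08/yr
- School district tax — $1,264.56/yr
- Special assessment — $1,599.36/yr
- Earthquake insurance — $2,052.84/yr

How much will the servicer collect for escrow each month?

City property tax: $1,873.32/yr
Windstorm insurance: $2,122.08/yr
School district tax: $1,264.56/yr
Special assessment: $1,599.36/yr
Earthquake insurance: $2,052.84/yr
Total per year = $1,873.32 + $2,122.08 + $1,264.56 + $1,599.36 + $2,052.84 = $8,912.16
Base monthly escrow = $8,912.16 / 12 = $742.68

$742.68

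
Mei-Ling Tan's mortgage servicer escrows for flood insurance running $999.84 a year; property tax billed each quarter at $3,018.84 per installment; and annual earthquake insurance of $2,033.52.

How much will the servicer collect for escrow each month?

Flood insurance — $999.84
Property tax — $3,018.84 × 4 = $12,075.36
Earthquake insurance — $2,033.52
Total per year = $999.84 + $12,075.36 + $2,033.52 = $15,108.72
Base monthly escrow = $15,108.72 ÷ 12 = $1,259.06

$1,259.06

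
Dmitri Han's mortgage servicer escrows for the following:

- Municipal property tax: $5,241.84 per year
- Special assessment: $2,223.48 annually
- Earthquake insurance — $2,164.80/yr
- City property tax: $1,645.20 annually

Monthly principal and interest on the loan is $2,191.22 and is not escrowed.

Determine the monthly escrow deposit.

$939.61

Municipal property tax: $5,241.84 annually
Special assessment: $2,223.48 annually
Earthquake insurance: $2,164.80 annually
City property tax: $1,645.20 annually
Total annual escrow = $11,275.32
Monthly = $11,275.32 ÷ 12 = $939.61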